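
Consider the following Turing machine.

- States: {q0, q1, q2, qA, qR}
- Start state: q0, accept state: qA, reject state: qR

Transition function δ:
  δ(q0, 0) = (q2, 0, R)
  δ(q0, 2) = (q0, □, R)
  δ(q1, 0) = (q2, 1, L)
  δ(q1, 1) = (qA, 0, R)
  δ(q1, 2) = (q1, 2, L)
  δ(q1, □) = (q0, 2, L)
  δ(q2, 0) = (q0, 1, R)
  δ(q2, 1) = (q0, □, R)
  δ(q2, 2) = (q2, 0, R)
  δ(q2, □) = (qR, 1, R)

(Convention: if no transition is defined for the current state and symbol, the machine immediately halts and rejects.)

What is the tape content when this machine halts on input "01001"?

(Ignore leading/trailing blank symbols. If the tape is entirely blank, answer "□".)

Execution trace:
Initial: [q0]01001
Step 1: δ(q0, 0) = (q2, 0, R) → 0[q2]1001
Step 2: δ(q2, 1) = (q0, □, R) → 0□[q0]001
Step 3: δ(q0, 0) = (q2, 0, R) → 0□0[q2]01
Step 4: δ(q2, 0) = (q0, 1, R) → 0□01[q0]1

No transition is defined for δ(q0, 1). By convention the machine halts and rejects.

Final tape (ignoring leading/trailing blanks): 0□011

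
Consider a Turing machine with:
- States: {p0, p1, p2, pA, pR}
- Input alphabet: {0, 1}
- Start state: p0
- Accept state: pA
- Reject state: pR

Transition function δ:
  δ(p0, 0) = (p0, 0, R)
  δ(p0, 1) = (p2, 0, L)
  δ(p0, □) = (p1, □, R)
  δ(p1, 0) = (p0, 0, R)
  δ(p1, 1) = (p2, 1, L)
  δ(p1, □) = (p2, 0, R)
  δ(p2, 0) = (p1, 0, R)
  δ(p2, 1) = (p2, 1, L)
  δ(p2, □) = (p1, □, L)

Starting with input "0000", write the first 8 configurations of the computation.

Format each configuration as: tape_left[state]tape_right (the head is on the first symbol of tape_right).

Transitions applied:
Step 1: δ(p0, 0) = (p0, 0, R)
Step 2: δ(p0, 0) = (p0, 0, R)
Step 3: δ(p0, 0) = (p0, 0, R)
Step 4: δ(p0, 0) = (p0, 0, R)
Step 5: δ(p0, □) = (p1, □, R)
Step 6: δ(p1, □) = (p2, 0, R)
Step 7: δ(p2, □) = (p1, □, L)

The first 8 configurations are:
[p0]0000 ⊢ 0[p0]000 ⊢ 00[p0]00 ⊢ 000[p0]0 ⊢ 0000[p0]□ ⊢ 0000□[p1]□ ⊢ 0000□0[p2]□ ⊢ 0000□[p1]0□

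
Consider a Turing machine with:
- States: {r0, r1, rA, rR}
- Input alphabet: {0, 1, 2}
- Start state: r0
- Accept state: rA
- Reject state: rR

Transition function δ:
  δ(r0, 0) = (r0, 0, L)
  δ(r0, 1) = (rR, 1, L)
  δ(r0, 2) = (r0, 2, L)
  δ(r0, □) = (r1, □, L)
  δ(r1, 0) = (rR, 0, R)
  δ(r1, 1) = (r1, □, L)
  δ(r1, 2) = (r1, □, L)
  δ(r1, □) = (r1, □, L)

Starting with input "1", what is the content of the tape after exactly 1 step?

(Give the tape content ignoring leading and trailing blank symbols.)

Execution trace:
Initial: [r0]1
Step 1: δ(r0, 1) = (rR, 1, L) → [rR]□1

The machine reaches the reject state rR and halts.

After 1 step, the tape (ignoring leading/trailing blanks) is: 1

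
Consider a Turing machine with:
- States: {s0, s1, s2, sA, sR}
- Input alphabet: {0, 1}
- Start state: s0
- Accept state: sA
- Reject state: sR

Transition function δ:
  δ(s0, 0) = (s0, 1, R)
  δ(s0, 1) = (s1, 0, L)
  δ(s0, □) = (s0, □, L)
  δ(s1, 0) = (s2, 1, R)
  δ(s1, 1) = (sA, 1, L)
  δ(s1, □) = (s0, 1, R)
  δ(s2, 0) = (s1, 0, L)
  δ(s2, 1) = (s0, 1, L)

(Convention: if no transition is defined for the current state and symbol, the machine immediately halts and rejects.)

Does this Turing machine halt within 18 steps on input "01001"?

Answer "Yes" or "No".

Execution trace:
Initial: [s0]01001
Step 1: δ(s0, 0) = (s0, 1, R) → 1[s0]1001
Step 2: δ(s0, 1) = (s1, 0, L) → [s1]10001
Step 3: δ(s1, 1) = (sA, 1, L) → [sA]□10001

The machine reaches the accept state sA and halts.
The machine halted after 3 steps (within the 18-step bound).

Answer: Yes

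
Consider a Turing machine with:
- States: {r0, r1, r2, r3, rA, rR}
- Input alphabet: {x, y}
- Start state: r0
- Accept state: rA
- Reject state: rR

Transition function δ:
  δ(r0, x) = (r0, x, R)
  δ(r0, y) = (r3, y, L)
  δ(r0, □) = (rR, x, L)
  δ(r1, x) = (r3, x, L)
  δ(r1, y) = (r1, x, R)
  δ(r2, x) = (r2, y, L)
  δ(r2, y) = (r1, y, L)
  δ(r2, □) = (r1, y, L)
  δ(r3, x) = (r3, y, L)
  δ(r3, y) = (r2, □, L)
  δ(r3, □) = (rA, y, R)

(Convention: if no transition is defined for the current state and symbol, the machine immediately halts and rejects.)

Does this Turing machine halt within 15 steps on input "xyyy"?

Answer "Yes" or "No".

Execution trace:
Initial: [r0]xyyy
Step 1: δ(r0, x) = (r0, x, R) → x[r0]yyy
Step 2: δ(r0, y) = (r3, y, L) → [r3]xyyy
Step 3: δ(r3, x) = (r3, y, L) → [r3]□yyyy
Step 4: δ(r3, □) = (rA, y, R) → y[rA]yyyy

The machine reaches the accept state rA and halts.
The machine halted after 4 steps (within the 15-step bound).

Answer: Yes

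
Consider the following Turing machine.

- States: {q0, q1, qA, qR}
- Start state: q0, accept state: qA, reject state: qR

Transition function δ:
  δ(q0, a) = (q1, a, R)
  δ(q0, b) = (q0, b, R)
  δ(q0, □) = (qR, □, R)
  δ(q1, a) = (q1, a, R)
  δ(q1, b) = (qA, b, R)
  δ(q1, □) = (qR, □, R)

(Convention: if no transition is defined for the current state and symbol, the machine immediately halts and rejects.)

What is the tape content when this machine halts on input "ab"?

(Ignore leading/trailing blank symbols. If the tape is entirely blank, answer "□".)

Execution trace:
Initial: [q0]ab
Step 1: δ(q0, a) = (q1, a, R) → a[q1]b
Step 2: δ(q1, b) = (qA, b, R) → ab[qA]□

The machine reaches the accept state qA and halts.

Final tape (ignoring leading/trailing blanks): ab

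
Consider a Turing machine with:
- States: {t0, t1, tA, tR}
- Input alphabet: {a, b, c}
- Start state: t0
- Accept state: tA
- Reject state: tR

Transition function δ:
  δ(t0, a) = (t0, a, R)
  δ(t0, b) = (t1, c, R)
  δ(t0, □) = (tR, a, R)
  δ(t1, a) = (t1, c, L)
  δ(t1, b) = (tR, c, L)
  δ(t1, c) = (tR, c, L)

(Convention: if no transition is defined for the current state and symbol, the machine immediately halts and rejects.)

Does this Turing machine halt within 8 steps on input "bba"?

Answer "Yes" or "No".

Execution trace:
Initial: [t0]bba
Step 1: δ(t0, b) = (t1, c, R) → c[t1]ba
Step 2: δ(t1, b) = (tR, c, L) → [tR]cca

The machine reaches the reject state tR and halts.
The machine halted after 2 steps (within the 8-step bound).

Answer: Yes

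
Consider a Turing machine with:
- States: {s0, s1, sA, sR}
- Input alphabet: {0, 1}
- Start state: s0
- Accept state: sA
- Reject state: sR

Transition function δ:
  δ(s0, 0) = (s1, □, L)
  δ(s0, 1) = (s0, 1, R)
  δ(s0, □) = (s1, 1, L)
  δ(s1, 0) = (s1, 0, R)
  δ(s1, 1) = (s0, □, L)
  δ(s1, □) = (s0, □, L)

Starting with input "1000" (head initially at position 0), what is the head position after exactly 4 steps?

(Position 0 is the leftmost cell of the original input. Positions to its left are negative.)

Execution trace (head position shown):
Step 0: [s0]1000  (head at position 0)
Step 1: move right → 1[s0]000  (head at position 1)
Step 2: move left → [s1]1□00  (head at position 0)
Step 3: move left → [s0]□□□00  (head at position -1)
Step 4: move left → [s1]□1□□00  (head at position -2)

After 4 steps, the head is at position -2.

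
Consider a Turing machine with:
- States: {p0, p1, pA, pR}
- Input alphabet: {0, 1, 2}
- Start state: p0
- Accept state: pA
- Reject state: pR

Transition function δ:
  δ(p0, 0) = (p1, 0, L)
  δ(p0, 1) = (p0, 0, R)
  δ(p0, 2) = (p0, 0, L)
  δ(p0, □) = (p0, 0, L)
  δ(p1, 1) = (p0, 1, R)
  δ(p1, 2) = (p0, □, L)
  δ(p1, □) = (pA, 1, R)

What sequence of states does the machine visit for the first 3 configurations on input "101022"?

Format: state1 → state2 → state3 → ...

Execution trace:
Initial: [p0]101022
Step 1: δ(p0, 1) = (p0, 0, R) → 0[p0]01022
Step 2: δ(p0, 0) = (p1, 0, L) → [p1]001022

No transition is defined for δ(p1, 0). By convention the machine halts and rejects.

State sequence: p0 → p0 → p1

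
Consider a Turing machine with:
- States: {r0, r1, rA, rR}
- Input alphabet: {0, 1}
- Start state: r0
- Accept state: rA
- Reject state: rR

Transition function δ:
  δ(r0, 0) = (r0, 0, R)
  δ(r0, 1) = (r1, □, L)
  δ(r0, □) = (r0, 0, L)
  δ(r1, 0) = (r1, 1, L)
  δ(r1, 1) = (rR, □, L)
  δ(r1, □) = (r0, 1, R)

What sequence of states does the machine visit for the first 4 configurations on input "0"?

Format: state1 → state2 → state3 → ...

Execution trace:
Initial: [r0]0
Step 1: δ(r0, 0) = (r0, 0, R) → 0[r0]□
Step 2: δ(r0, □) = (r0, 0, L) → [r0]00
Step 3: δ(r0, 0) = (r0, 0, R) → 0[r0]0

State sequence: r0 → r0 → r0 → r0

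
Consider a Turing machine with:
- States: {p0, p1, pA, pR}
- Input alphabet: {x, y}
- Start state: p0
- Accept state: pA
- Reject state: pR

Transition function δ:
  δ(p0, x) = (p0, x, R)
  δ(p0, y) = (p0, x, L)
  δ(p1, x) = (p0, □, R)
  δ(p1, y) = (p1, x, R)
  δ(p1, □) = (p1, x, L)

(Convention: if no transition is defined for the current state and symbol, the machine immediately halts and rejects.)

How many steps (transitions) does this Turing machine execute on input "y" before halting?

Execution trace:
Initial: [p0]y
Step 1: δ(p0, y) = (p0, x, L) → [p0]□x

No transition is defined for δ(p0, □). By convention the machine halts and rejects.

The machine executed 1 step before halting.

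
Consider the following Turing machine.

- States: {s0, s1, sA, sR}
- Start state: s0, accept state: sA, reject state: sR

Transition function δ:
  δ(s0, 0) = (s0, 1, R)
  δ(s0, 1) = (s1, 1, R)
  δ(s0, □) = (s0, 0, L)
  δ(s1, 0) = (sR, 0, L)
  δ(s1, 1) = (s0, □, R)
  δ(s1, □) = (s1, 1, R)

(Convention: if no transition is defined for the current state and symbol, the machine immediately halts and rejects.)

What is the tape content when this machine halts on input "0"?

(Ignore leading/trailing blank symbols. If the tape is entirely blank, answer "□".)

Execution trace:
Initial: [s0]0
Step 1: δ(s0, 0) = (s0, 1, R) → 1[s0]□
Step 2: δ(s0, □) = (s0, 0, L) → [s0]10
Step 3: δ(s0, 1) = (s1, 1, R) → 1[s1]0
Step 4: δ(s1, 0) = (sR, 0, L) → [sR]10

The machine reaches the reject state sR and halts.

Final tape (ignoring leading/trailing blanks): 10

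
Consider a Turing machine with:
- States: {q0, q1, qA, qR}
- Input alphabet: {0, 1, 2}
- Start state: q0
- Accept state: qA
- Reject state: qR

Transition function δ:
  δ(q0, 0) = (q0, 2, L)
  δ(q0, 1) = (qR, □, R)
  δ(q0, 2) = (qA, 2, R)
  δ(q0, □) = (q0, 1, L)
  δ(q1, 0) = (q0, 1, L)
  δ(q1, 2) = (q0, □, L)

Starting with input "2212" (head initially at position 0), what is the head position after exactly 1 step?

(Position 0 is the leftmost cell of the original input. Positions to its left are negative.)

Execution trace (head position shown):
Step 0: [q0]2212  (head at position 0)
Step 1: move right → 2[qA]212  (head at position 1)

After 1 step, the head is at position 1.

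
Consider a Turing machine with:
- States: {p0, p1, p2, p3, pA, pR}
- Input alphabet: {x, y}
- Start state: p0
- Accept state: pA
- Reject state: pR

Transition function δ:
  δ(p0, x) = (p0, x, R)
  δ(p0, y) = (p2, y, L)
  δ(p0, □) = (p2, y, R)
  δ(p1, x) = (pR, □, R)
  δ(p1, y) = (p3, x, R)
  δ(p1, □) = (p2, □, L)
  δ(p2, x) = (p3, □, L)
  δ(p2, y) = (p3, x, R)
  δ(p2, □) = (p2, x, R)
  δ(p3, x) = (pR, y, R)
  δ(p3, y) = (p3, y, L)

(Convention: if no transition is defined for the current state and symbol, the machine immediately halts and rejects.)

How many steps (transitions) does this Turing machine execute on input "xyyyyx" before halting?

Execution trace:
Initial: [p0]xyyyyx
Step 1: δ(p0, x) = (p0, x, R) → x[p0]yyyyx
Step 2: δ(p0, y) = (p2, y, L) → [p2]xyyyyx
Step 3: δ(p2, x) = (p3, □, L) → [p3]□□yyyyx

No transition is defined for δ(p3, □). By convention the machine halts and rejects.

The machine executed 3 steps before halting.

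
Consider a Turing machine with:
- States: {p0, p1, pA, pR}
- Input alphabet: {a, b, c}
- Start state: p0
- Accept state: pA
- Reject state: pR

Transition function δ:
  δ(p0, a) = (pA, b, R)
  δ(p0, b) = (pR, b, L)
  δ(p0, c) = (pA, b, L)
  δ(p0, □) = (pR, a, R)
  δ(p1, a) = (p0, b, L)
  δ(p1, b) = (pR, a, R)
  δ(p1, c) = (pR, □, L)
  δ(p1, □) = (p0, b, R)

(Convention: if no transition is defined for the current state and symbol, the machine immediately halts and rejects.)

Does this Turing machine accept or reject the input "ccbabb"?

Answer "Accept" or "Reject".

Execution trace:
Initial: [p0]ccbabb
Step 1: δ(p0, c) = (pA, b, L) → [pA]□bcbabb

The machine reaches the accept state pA and halts.

Answer: Accept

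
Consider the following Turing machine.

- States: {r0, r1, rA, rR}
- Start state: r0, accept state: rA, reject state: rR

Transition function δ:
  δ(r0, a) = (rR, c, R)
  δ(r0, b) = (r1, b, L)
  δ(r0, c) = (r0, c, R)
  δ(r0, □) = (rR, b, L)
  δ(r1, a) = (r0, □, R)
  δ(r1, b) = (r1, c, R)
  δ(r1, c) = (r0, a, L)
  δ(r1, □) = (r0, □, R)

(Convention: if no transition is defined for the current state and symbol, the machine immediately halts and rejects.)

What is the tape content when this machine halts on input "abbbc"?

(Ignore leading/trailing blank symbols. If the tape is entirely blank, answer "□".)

Execution trace:
Initial: [r0]abbbc
Step 1: δ(r0, a) = (rR, c, R) → c[rR]bbbc

The machine reaches the reject state rR and halts.

Final tape (ignoring leading/trailing blanks): cbbbc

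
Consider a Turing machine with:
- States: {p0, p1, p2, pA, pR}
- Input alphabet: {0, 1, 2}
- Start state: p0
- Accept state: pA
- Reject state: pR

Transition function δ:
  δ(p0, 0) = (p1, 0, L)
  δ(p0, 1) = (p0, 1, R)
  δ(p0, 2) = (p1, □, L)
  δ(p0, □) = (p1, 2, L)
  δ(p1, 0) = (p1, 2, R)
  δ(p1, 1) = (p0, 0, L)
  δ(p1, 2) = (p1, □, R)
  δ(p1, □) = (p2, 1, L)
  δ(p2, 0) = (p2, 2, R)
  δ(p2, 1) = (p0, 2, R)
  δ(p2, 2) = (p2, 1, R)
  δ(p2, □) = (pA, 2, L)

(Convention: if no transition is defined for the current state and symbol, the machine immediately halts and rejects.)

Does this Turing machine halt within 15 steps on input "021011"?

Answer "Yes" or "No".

Execution trace:
Initial: [p0]021011
Step 1: δ(p0, 0) = (p1, 0, L) → [p1]□021011
Step 2: δ(p1, □) = (p2, 1, L) → [p2]□1021011
Step 3: δ(p2, □) = (pA, 2, L) → [pA]□21021011

The machine reaches the accept state pA and halts.
The machine halted after 3 steps (within the 15-step bound).

Answer: Yes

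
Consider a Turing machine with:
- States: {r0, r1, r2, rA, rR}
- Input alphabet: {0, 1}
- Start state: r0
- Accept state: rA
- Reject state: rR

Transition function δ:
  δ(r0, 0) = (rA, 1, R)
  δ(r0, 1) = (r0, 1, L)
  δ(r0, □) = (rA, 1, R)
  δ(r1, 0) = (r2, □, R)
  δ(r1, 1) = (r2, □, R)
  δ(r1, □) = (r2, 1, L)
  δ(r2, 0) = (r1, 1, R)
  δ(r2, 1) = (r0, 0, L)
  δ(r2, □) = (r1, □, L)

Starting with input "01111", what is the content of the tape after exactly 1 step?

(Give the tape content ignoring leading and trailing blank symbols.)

Execution trace:
Initial: [r0]01111
Step 1: δ(r0, 0) = (rA, 1, R) → 1[rA]1111

The machine reaches the accept state rA and halts.

After 1 step, the tape (ignoring leading/trailing blanks) is: 11111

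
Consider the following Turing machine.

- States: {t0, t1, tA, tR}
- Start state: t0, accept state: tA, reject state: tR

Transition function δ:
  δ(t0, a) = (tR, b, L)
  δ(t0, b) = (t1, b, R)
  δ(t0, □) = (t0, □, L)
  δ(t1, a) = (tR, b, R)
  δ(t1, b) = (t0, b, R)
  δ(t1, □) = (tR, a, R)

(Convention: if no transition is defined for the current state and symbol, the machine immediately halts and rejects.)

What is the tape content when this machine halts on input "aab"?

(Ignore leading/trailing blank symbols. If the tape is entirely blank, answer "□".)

Execution trace:
Initial: [t0]aab
Step 1: δ(t0, a) = (tR, b, L) → [tR]□bab

The machine reaches the reject state tR and halts.

Final tape (ignoring leading/trailing blanks): bab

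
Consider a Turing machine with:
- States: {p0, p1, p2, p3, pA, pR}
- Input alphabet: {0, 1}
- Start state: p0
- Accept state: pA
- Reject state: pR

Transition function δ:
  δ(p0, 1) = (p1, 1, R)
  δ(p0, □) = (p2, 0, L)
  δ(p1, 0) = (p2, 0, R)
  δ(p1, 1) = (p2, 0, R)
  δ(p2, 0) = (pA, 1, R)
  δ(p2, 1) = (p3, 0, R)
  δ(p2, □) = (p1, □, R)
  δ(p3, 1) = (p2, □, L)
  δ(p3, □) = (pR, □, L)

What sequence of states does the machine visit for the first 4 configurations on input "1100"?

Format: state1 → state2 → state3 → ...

Execution trace:
Initial: [p0]1100
Step 1: δ(p0, 1) = (p1, 1, R) → 1[p1]100
Step 2: δ(p1, 1) = (p2, 0, R) → 10[p2]00
Step 3: δ(p2, 0) = (pA, 1, R) → 101[pA]0

The machine reaches the accept state pA and halts.

State sequence: p0 → p1 → p2 → pA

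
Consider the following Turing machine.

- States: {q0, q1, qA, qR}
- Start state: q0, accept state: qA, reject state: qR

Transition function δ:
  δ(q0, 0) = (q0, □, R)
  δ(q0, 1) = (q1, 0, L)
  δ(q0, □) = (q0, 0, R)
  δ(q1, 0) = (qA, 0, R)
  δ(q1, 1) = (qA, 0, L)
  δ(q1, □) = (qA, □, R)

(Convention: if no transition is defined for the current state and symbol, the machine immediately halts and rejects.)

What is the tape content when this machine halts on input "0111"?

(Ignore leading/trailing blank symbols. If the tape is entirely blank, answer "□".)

Execution trace:
Initial: [q0]0111
Step 1: δ(q0, 0) = (q0, □, R) → □[q0]111
Step 2: δ(q0, 1) = (q1, 0, L) → [q1]□011
Step 3: δ(q1, □) = (qA, □, R) → □[qA]011

The machine reaches the accept state qA and halts.

Final tape (ignoring leading/trailing blanks): 011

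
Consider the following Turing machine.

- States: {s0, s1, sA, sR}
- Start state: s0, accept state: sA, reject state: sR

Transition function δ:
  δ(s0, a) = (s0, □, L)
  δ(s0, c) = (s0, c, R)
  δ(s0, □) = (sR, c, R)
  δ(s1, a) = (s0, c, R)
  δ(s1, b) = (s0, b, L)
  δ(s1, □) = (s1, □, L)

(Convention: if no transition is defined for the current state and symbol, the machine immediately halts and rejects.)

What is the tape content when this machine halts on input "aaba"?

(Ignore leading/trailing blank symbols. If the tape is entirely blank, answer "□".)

Execution trace:
Initial: [s0]aaba
Step 1: δ(s0, a) = (s0, □, L) → [s0]□□aba
Step 2: δ(s0, □) = (sR, c, R) → c[sR]□aba

The machine reaches the reject state sR and halts.

Final tape (ignoring leading/trailing blanks): c□aba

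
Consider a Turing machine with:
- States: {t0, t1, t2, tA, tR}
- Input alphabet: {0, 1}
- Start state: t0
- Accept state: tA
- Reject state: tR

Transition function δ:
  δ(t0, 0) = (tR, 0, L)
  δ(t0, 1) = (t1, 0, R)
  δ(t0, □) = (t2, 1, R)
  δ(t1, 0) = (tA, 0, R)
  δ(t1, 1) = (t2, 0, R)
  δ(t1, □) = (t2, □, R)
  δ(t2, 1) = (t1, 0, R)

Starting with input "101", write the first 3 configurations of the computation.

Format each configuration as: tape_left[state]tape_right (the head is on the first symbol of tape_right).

Transitions applied:
Step 1: δ(t0, 1) = (t1, 0, R)
Step 2: δ(t1, 0) = (tA, 0, R)

The first 3 configurations are:
[t0]101 ⊢ 0[t1]01 ⊢ 00[tA]1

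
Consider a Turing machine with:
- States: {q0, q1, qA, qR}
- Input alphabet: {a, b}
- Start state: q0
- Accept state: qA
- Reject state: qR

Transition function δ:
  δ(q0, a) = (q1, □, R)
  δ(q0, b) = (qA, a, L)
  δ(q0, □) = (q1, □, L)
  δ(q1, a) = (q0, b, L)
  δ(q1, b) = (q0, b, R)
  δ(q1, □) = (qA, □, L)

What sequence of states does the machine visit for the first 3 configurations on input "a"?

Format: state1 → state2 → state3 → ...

Execution trace:
Initial: [q0]a
Step 1: δ(q0, a) = (q1, □, R) → □[q1]□
Step 2: δ(q1, □) = (qA, □, L) → [qA]□□

The machine reaches the accept state qA and halts.

State sequence: q0 → q1 → qA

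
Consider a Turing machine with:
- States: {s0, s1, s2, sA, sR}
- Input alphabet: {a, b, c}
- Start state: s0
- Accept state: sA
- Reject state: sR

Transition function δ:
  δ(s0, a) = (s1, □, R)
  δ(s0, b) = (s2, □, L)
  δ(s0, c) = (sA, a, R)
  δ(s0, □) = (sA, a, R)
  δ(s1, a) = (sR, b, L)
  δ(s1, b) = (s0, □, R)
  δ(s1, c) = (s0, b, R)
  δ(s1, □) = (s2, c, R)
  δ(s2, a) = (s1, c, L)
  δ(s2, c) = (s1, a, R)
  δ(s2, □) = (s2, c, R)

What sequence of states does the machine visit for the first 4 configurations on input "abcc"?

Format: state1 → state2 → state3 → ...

Execution trace:
Initial: [s0]abcc
Step 1: δ(s0, a) = (s1, □, R) → □[s1]bcc
Step 2: δ(s1, b) = (s0, □, R) → □□[s0]cc
Step 3: δ(s0, c) = (sA, a, R) → □□a[sA]c

The machine reaches the accept state sA and halts.

State sequence: s0 → s1 → s0 → sA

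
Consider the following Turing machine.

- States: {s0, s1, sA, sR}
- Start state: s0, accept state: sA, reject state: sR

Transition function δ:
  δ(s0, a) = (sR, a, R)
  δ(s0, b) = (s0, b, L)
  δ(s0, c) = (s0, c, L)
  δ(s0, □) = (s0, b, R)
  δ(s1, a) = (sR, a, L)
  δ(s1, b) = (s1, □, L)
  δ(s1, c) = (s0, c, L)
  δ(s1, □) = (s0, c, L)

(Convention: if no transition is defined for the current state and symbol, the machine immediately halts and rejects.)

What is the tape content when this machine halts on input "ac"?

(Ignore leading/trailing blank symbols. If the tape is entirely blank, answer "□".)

Execution trace:
Initial: [s0]ac
Step 1: δ(s0, a) = (sR, a, R) → a[sR]c

The machine reaches the reject state sR and halts.

Final tape (ignoring leading/trailing blanks): ac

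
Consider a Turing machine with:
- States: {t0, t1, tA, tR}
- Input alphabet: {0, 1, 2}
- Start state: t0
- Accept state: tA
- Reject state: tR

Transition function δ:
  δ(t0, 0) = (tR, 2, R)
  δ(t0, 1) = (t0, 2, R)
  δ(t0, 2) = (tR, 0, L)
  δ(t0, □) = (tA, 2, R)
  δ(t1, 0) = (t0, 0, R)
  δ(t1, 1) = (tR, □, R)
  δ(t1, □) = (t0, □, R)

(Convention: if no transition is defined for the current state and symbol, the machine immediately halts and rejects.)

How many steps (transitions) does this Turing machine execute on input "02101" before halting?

Execution trace:
Initial: [t0]02101
Step 1: δ(t0, 0) = (tR, 2, R) → 2[tR]2101

The machine reaches the reject state tR and halts.

The machine executed 1 step before halting.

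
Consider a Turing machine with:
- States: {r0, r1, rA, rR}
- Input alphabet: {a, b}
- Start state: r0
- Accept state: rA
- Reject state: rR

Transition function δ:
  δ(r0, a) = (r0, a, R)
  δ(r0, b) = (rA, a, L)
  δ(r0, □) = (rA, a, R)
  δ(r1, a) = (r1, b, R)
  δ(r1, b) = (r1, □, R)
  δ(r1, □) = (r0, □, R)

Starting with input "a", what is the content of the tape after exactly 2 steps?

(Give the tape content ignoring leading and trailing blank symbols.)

Execution trace:
Initial: [r0]a
Step 1: δ(r0, a) = (r0, a, R) → a[r0]□
Step 2: δ(r0, □) = (rA, a, R) → aa[rA]□

The machine reaches the accept state rA and halts.

After 2 steps, the tape (ignoring leading/trailing blanks) is: aa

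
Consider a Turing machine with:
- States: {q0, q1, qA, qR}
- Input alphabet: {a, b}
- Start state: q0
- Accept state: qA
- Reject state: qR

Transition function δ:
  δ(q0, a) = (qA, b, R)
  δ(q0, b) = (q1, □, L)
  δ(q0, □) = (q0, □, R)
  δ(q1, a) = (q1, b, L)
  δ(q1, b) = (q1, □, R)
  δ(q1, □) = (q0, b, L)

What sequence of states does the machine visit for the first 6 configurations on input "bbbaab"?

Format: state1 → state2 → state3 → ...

Execution trace:
Initial: [q0]bbbaab
Step 1: δ(q0, b) = (q1, □, L) → [q1]□□bbaab
Step 2: δ(q1, □) = (q0, b, L) → [q0]□b□bbaab
Step 3: δ(q0, □) = (q0, □, R) → □[q0]b□bbaab
Step 4: δ(q0, b) = (q1, □, L) → [q1]□□□bbaab
Step 5: δ(q1, □) = (q0, b, L) → [q0]□b□□bbaab

State sequence: q0 → q1 → q0 → q0 → q1 → q0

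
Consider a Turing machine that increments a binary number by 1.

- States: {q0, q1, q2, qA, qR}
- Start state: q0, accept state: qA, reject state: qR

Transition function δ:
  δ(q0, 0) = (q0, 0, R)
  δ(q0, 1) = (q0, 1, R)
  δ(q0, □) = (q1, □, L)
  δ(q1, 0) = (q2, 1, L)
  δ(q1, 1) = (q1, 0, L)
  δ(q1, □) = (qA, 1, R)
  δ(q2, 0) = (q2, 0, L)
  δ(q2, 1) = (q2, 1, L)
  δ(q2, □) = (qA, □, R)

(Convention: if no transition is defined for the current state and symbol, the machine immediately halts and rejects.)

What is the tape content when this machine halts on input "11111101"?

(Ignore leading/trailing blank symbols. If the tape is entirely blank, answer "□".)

Execution trace:
Initial: [q0]11111101
Step 1: δ(q0, 1) = (q0, 1, R) → 1[q0]1111101
Step 2: δ(q0, 1) = (q0, 1, R) → 11[q0]111101
Step 3: δ(q0, 1) = (q0, 1, R) → 111[q0]11101
Step 4: δ(q0, 1) = (q0, 1, R) → 1111[q0]1101
Step 5: δ(q0, 1) = (q0, 1, R) → 11111[q0]101
Step 6: δ(q0, 1) = (q0, 1, R) → 111111[q0]01
Step 7: δ(q0, 0) = (q0, 0, R) → 1111110[q0]1
Step 8: δ(q0, 1) = (q0, 1, R) → 11111101[q0]□
Step 9: δ(q0, □) = (q1, □, L) → 1111110[q1]1□
Step 10: δ(q1, 1) = (q1, 0, L) → 111111[q1]00□
Step 11: δ(q1, 0) = (q2, 1, L) → 11111[q2]110□
Step 12: δ(q2, 1) = (q2, 1, L) → 1111[q2]1110□
Step 13: δ(q2, 1) = (q2, 1, L) → 111[q2]11110□
Step 14: δ(q2, 1) = (q2, 1, L) → 11[q2]111110□
Step 15: δ(q2, 1) = (q2, 1, L) → 1[q2]1111110□
Step 16: δ(q2, 1) = (q2, 1, L) → [q2]11111110□
Step 17: δ(q2, 1) = (q2, 1, L) → [q2]□11111110□
Step 18: δ(q2, □) = (qA, □, R) → □[qA]11111110□

The machine reaches the accept state qA and halts.

Final tape (ignoring leading/trailing blanks): 11111110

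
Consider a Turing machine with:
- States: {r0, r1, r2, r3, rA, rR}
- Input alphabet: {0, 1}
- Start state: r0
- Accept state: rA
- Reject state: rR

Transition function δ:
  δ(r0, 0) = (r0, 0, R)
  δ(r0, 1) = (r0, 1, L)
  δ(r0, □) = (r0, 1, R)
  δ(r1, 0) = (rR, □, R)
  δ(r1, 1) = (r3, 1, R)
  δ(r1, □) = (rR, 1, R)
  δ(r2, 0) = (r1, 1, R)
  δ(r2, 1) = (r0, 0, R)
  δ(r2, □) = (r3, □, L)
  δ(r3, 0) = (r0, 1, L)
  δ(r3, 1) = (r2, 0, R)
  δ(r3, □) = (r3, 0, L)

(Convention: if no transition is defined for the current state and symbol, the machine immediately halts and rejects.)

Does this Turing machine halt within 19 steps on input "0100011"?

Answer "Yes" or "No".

Execution trace:
Initial: [r0]0100011
Step 1: δ(r0, 0) = (r0, 0, R) → 0[r0]100011
Step 2: δ(r0, 1) = (r0, 1, L) → [r0]0100011
Step 3: δ(r0, 0) = (r0, 0, R) → 0[r0]100011
Step 4: δ(r0, 1) = (r0, 1, L) → [r0]0100011
Step 5: δ(r0, 0) = (r0, 0, R) → 0[r0]100011
Step 6: δ(r0, 1) = (r0, 1, L) → [r0]0100011
Step 7: δ(r0, 0) = (r0, 0, R) → 0[r0]100011
Step 8: δ(r0, 1) = (r0, 1, L) → [r0]0100011
Step 9: δ(r0, 0) = (r0, 0, R) → 0[r0]100011
Step 10: δ(r0, 1) = (r0, 1, L) → [r0]0100011
Step 11: δ(r0, 0) = (r0, 0, R) → 0[r0]100011
Step 12: δ(r0, 1) = (r0, 1, L) → [r0]0100011
Step 13: δ(r0, 0) = (r0, 0, R) → 0[r0]100011
Step 14: δ(r0, 1) = (r0, 1, L) → [r0]0100011
Step 15: δ(r0, 0) = (r0, 0, R) → 0[r0]100011
Step 16: δ(r0, 1) = (r0, 1, L) → [r0]0100011
Step 17: δ(r0, 0) = (r0, 0, R) → 0[r0]100011
Step 18: δ(r0, 1) = (r0, 1, L) → [r0]0100011
Step 19: δ(r0, 0) = (r0, 0, R) → 0[r0]100011

The machine has not reached a halting state after 19 steps.
The machine did not halt within the 19-step bound.

Answer: No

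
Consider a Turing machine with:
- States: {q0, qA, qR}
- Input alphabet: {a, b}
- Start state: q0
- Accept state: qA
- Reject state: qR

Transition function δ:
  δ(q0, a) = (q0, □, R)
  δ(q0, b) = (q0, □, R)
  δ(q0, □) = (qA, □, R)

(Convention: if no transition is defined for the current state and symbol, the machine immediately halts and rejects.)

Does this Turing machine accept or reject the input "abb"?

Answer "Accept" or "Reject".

Execution trace:
Initial: [q0]abb
Step 1: δ(q0, a) = (q0, □, R) → □[q0]bb
Step 2: δ(q0, b) = (q0, □, R) → □□[q0]b
Step 3: δ(q0, b) = (q0, □, R) → □□□[q0]□
Step 4: δ(q0, □) = (qA, □, R) → □□□□[qA]□

The machine reaches the accept state qA and halts.

Answer: Accept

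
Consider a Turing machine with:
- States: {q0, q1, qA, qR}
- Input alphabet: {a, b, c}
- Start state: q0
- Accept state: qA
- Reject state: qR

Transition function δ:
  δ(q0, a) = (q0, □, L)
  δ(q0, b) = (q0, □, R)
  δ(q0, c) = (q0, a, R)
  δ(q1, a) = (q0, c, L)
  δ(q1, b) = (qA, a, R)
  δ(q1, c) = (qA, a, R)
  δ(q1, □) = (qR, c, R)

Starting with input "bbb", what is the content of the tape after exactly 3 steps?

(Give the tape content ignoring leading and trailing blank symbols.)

Execution trace:
Initial: [q0]bbb
Step 1: δ(q0, b) = (q0, □, R) → □[q0]bb
Step 2: δ(q0, b) = (q0, □, R) → □□[q0]b
Step 3: δ(q0, b) = (q0, □, R) → □□□[q0]□

No transition is defined for δ(q0, □). By convention the machine halts and rejects.

After 3 steps, the tape (ignoring leading/trailing blanks) is: □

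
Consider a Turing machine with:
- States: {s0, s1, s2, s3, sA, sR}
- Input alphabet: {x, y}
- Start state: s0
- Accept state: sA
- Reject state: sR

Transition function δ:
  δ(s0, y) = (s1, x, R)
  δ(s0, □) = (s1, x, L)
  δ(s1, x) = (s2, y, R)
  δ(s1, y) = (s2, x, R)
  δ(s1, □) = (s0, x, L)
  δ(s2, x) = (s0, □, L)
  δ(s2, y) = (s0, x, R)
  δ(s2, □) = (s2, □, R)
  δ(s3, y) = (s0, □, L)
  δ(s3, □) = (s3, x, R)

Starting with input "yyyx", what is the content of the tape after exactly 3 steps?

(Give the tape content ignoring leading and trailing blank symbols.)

Execution trace:
Initial: [s0]yyyx
Step 1: δ(s0, y) = (s1, x, R) → x[s1]yyx
Step 2: δ(s1, y) = (s2, x, R) → xx[s2]yx
Step 3: δ(s2, y) = (s0, x, R) → xxx[s0]x

No transition is defined for δ(s0, x). By convention the machine halts and rejects.

After 3 steps, the tape (ignoring leading/trailing blanks) is: xxxx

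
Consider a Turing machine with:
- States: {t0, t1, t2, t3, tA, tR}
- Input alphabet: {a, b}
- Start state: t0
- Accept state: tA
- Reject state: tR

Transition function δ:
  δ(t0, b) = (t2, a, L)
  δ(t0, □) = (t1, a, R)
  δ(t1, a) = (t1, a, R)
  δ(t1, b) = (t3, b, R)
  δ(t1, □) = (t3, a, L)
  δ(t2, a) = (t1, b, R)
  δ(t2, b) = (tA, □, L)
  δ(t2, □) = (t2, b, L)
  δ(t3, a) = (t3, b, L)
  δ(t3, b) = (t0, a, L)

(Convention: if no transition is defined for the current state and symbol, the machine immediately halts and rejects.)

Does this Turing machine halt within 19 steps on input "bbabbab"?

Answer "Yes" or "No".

Execution trace:
Initial: [t0]bbabbab
Step 1: δ(t0, b) = (t2, a, L) → [t2]□ababbab
Step 2: δ(t2, □) = (t2, b, L) → [t2]□bababbab
Step 3: δ(t2, □) = (t2, b, L) → [t2]□bbababbab
Step 4: δ(t2, □) = (t2, b, L) → [t2]□bbbababbab
Step 5: δ(t2, □) = (t2, b, L) → [t2]□bbbbababbab
Step 6: δ(t2, □) = (t2, b, L) → [t2]□bbbbbababbab
Step 7: δ(t2, □) = (t2, b, L) → [t2]□bbbbbbababbab
Step 8: δ(t2, □) = (t2, b, L) → [t2]□bbbbbbbababbab
Step 9: δ(t2, □) = (t2, b, L) → [t2]□bbbbbbbbababbab
Step 10: δ(t2, □) = (t2, b, L) → [t2]□bbbbbbbbbababbab
Step 11: δ(t2, □) = (t2, b, L) → [t2]□bbbbbbbbbbababbab
Step 12: δ(t2, □) = (t2, b, L) → [t2]□bbbbbbbbbbbababbab
Step 13: δ(t2, □) = (t2, b, L) → [t2]□bbbbbbbbbbbbababbab
Step 14: δ(t2, □) = (t2, b, L) → [t2]□bbbbbbbbbbbbbababbab
Step 15: δ(t2, □) = (t2, b, L) → [t2]□bbbbbbbbbbbbbbababbab
Step 16: δ(t2, □) = (t2, b, L) → [t2]□bbbbbbbbbbbbbbbababbab
Step 17: δ(t2, □) = (t2, b, L) → [t2]□bbbbbbbbbbbbbbbbababbab
Step 18: δ(t2, □) = (t2, b, L) → [t2]□bbbbbbbbbbbbbbbbbababbab
Step 19: δ(t2, □) = (t2, b, L) → [t2]□bbbbbbbbbbbbbbbbbbababbab

The machine has not reached a halting state after 19 steps.
The machine did not halt within the 19-step bound.

Answer: No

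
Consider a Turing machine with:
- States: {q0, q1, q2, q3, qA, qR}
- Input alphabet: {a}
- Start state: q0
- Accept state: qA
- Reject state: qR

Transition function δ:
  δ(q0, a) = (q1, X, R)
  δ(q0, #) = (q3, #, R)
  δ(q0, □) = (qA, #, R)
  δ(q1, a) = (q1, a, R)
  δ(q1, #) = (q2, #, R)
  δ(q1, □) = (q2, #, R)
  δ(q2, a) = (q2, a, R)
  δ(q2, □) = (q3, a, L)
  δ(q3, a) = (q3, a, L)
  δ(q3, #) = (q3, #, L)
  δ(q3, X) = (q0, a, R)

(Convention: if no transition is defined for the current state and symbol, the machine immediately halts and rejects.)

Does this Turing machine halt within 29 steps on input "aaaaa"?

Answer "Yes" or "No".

Execution trace:
Initial: [q0]aaaaa
Step 1: δ(q0, a) = (q1, X, R) → X[q1]aaaa
Step 2: δ(q1, a) = (q1, a, R) → Xa[q1]aaa
Step 3: δ(q1, a) = (q1, a, R) → Xaa[q1]aa
Step 4: δ(q1, a) = (q1, a, R) → Xaaa[q1]a
Step 5: δ(q1, a) = (q1, a, R) → Xaaaa[q1]□
Step 6: δ(q1, □) = (q2, #, R) → Xaaaa#[q2]□
Step 7: δ(q2, □) = (q3, a, L) → Xaaaa[q3]#a
Step 8: δ(q3, #) = (q3, #, L) → Xaaa[q3]a#a
Step 9: δ(q3, a) = (q3, a, L) → Xaa[q3]aa#a
Step 10: δ(q3, a) = (q3, a, L) → Xa[q3]aaa#a
Step 11: δ(q3, a) = (q3, a, L) → X[q3]aaaa#a
Step 12: δ(q3, a) = (q3, a, L) → [q3]Xaaaa#a
Step 13: δ(q3, X) = (q0, a, R) → a[q0]aaaa#a
Step 14: δ(q0, a) = (q1, X, R) → aX[q1]aaa#a
Step 15: δ(q1, a) = (q1, a, R) → aXa[q1]aa#a
Step 16: δ(q1, a) = (q1, a, R) → aXaa[q1]a#a
Step 17: δ(q1, a) = (q1, a, R) → aXaaa[q1]#a
Step 18: δ(q1, #) = (q2, #, R) → aXaaa#[q2]a
Step 19: δ(q2, a) = (q2, a, R) → aXaaa#a[q2]□
Step 20: δ(q2, □) = (q3, a, L) → aXaaa#[q3]aa
Step 21: δ(q3, a) = (q3, a, L) → aXaaa[q3]#aa
Step 22: δ(q3, #) = (q3, #, L) → aXaa[q3]a#aa
Step 23: δ(q3, a) = (q3, a, L) → aXa[q3]aa#aa
Step 24: δ(q3, a) = (q3, a, L) → aX[q3]aaa#aa
Step 25: δ(q3, a) = (q3, a, L) → a[q3]Xaaa#aa
Step 26: δ(q3, X) = (q0, a, R) → aa[q0]aaa#aa
Step 27: δ(q0, a) = (q1, X, R) → aaX[q1]aa#aa
Step 28: δ(q1, a) = (q1, a, R) → aaXa[q1]a#aa
Step 29: δ(q1, a) = (q1, a, R) → aaXaa[q1]#aa

The machine has not reached a halting state after 29 steps.
The machine did not halt within the 29-step bound.

Answer: No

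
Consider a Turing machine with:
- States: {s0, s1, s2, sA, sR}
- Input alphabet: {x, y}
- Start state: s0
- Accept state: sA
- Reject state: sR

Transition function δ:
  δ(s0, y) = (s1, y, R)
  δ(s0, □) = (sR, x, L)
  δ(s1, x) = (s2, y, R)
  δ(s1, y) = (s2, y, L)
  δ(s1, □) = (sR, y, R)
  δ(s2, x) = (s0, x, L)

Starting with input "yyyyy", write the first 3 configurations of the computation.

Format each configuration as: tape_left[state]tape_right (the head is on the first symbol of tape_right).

Transitions applied:
Step 1: δ(s0, y) = (s1, y, R)
Step 2: δ(s1, y) = (s2, y, L)

The first 3 configurations are:
[s0]yyyyy ⊢ y[s1]yyyy ⊢ [s2]yyyyy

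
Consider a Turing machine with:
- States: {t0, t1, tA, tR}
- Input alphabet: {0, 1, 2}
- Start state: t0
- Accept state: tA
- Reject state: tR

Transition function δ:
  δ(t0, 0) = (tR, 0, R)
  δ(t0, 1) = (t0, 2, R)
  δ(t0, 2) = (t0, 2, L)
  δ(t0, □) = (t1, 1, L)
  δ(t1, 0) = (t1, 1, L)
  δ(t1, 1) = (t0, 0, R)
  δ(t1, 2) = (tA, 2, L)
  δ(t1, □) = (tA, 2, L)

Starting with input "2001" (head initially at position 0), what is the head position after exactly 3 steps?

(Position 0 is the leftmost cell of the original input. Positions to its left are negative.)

Execution trace (head position shown):
Step 0: [t0]2001  (head at position 0)
Step 1: move left → [t0]□2001  (head at position -1)
Step 2: move left → [t1]□12001  (head at position -2)
Step 3: move left → [tA]□212001  (head at position -3)

After 3 steps, the head is at position -3.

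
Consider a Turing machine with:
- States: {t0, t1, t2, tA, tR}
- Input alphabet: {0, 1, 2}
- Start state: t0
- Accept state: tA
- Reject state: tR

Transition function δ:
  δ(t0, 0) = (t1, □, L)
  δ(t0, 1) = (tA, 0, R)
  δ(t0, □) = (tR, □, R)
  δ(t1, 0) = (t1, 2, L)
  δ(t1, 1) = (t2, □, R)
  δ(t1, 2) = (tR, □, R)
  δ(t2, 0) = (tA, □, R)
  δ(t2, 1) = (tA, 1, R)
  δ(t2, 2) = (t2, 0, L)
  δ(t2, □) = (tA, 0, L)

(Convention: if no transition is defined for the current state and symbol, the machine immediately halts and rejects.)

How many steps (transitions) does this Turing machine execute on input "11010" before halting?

Execution trace:
Initial: [t0]11010
Step 1: δ(t0, 1) = (tA, 0, R) → 0[tA]1010

The machine reaches the accept state tA and halts.

The machine executed 1 step before halting.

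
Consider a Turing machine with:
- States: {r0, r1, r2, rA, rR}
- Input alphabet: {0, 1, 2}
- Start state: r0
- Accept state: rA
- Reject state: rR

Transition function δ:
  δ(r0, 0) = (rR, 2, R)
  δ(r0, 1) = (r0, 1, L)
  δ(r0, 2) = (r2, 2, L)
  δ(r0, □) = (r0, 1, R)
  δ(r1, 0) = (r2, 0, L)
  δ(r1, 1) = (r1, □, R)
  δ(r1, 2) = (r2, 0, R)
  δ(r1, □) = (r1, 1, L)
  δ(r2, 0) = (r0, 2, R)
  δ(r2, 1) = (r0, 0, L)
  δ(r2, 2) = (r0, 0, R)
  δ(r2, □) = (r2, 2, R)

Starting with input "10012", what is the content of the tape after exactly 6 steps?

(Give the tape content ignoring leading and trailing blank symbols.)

Execution trace:
Initial: [r0]10012
Step 1: δ(r0, 1) = (r0, 1, L) → [r0]□10012
Step 2: δ(r0, □) = (r0, 1, R) → 1[r0]10012
Step 3: δ(r0, 1) = (r0, 1, L) → [r0]110012
Step 4: δ(r0, 1) = (r0, 1, L) → [r0]□110012
Step 5: δ(r0, □) = (r0, 1, R) → 1[r0]110012
Step 6: δ(r0, 1) = (r0, 1, L) → [r0]1110012

After 6 steps, the tape (ignoring leading/trailing blanks) is: 1110012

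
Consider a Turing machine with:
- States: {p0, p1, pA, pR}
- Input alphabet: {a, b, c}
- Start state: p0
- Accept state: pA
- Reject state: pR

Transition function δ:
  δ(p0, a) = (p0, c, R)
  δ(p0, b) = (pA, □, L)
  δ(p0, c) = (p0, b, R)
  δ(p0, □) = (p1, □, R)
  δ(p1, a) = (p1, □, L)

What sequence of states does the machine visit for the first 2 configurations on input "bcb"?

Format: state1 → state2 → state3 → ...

Execution trace:
Initial: [p0]bcb
Step 1: δ(p0, b) = (pA, □, L) → [pA]□□cb

The machine reaches the accept state pA and halts.

State sequence: p0 → pA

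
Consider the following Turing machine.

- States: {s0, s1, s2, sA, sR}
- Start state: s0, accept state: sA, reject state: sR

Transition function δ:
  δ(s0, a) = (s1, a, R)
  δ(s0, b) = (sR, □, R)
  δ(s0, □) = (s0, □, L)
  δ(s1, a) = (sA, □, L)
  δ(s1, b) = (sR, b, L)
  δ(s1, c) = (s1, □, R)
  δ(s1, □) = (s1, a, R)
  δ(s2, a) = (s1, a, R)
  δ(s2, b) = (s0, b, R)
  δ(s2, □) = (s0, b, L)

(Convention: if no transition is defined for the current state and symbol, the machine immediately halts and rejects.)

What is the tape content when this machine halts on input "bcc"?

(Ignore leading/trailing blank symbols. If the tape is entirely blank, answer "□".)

Execution trace:
Initial: [s0]bcc
Step 1: δ(s0, b) = (sR, □, R) → □[sR]cc

The machine reaches the reject state sR and halts.

Final tape (ignoring leading/trailing blanks): cc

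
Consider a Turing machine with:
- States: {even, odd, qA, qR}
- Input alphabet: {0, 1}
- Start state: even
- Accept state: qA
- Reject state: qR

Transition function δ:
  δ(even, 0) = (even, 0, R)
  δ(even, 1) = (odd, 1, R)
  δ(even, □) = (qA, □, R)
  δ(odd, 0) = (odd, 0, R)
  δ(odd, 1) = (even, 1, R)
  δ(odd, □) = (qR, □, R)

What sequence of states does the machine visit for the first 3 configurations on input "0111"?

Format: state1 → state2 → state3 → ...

Execution trace:
Initial: [even]0111
Step 1: δ(even, 0) = (even, 0, R) → 0[even]111
Step 2: δ(even, 1) = (odd, 1, R) → 01[odd]11

State sequence: even → even → odd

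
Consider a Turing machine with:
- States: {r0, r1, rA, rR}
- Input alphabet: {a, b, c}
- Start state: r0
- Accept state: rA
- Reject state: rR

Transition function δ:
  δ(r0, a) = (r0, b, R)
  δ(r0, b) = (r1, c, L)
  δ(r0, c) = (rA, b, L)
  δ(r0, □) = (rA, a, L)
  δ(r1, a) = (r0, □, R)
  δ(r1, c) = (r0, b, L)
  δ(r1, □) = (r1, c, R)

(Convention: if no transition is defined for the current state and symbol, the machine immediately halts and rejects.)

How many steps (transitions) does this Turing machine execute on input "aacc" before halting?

Execution trace:
Initial: [r0]aacc
Step 1: δ(r0, a) = (r0, b, R) → b[r0]acc
Step 2: δ(r0, a) = (r0, b, R) → bb[r0]cc
Step 3: δ(r0, c) = (rA, b, L) → b[rA]bbc

The machine reaches the accept state rA and halts.

The machine executed 3 steps before halting.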